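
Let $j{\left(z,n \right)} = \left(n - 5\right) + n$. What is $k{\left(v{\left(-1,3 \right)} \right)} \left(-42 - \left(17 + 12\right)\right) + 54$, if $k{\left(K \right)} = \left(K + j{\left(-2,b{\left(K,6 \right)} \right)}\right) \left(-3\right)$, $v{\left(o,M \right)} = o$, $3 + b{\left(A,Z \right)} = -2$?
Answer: $-3354$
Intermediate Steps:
$b{\left(A,Z \right)} = -5$ ($b{\left(A,Z \right)} = -3 - 2 = -5$)
$j{\left(z,n \right)} = -5 + 2 n$ ($j{\left(z,n \right)} = \left(-5 + n\right) + n = -5 + 2 n$)
$k{\left(K \right)} = 45 - 3 K$ ($k{\left(K \right)} = \left(K + \left(-5 + 2 \left(-5\right)\right)\right) \left(-3\right) = \left(K - 15\right) \left(-3\right) = \left(-15 + K\right) \left(-3\right) = 45 - 3 K$)
$k{\left(v{\left(-1,3 \right)} \right)} \left(-42 - \left(17 + 12\right)\right) + 54 = \left(45 - -3\right) \left(-42 - \left(17 + 12\right)\right) + 54 = \left(45 + 3\right) \left(-42 - 29\right) + 54 = 48 \left(-42 - 29\right) + 54 = 48 \left(-71\right) + 54 = -3408 + 54 = -3354$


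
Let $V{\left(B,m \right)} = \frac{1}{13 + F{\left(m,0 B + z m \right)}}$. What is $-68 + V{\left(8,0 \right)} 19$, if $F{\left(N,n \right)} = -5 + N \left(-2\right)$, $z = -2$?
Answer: $- \frac{525}{8} \approx -65.625$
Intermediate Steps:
$F{\left(N,n \right)} = -5 - 2 N$
$V{\left(B,m \right)} = \frac{1}{8 - 2 m}$ ($V{\left(B,m \right)} = \frac{1}{13 - \left(5 + 2 m\right)} = \frac{1}{8 - 2 m}$)
$-68 + V{\left(8,0 \right)} 19 = -68 + - \frac{1}{-8 + 2 \cdot 0} \cdot 19 = -68 + - \frac{1}{-8 + 0} \cdot 19 = -68 + - \frac{1}{-8} \cdot 19 = -68 + \left(-1\right) \left(- \frac{1}{8}\right) 19 = -68 + \frac{1}{8} \cdot 19 = -68 + \frac{19}{8} = - \frac{525}{8}$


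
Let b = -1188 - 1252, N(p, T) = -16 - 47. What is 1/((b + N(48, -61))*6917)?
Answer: -1/17313251 ≈ -5.7759e-8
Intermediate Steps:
N(p, T) = -63
b = -2440
1/((b + N(48, -61))*6917) = 1/(-2440 - 63*6917) = (1/6917)/(-2503) = -1/2503*1/6917 = -1/17313251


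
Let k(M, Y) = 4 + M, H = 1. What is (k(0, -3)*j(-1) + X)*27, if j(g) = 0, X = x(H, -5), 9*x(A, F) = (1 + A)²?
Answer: 12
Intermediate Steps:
x(A, F) = (1 + A)²/9
X = 4/9 (X = (1 + 1)²/9 = (⅑)*2² = (⅑)*4 = 4/9 ≈ 0.44444)
(k(0, -3)*j(-1) + X)*27 = ((4 + 0)*0 + 4/9)*27 = (4*0 + 4/9)*27 = (0 + 4/9)*27 = (4/9)*27 = 12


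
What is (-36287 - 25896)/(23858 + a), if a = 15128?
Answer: -62183/38986 ≈ -1.5950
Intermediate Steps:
(-36287 - 25896)/(23858 + a) = (-36287 - 25896)/(23858 + 15128) = -62183/38986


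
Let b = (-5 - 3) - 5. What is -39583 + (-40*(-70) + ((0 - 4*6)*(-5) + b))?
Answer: -36676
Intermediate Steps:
b = -13 (b = -8 - 5 = -13)
-39583 + (-40*(-70) + ((0 - 4*6)*(-5) + b)) = -39583 + (-40*(-70) + ((0 - 4*6)*(-5) - 13)) = -39583 + (2800 + ((0 - 24)*(-5) - 13)) = -39583 + (2800 + (-24*(-5) - 13)) = -39583 + (2800 + (120 - 13)) = -39583 + (2800 + 107) = -39583 + 2907 = -36676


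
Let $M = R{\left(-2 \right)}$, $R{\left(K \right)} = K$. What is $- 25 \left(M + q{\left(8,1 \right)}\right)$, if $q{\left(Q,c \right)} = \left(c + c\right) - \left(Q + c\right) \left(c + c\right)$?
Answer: $450$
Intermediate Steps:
$M = -2$
$q{\left(Q,c \right)} = 2 c - 2 c \left(Q + c\right)$ ($q{\left(Q,c \right)} = 2 c - \left(Q + c\right) 2 c = 2 c - 2 c \left(Q + c\right)$)
$- 25 \left(M + q{\left(8,1 \right)}\right) = - 25 \left(-2 + 2 \cdot 1 \left(1 - 8 - 1\right)\right) = - 25 \left(-2 + 2 \cdot 1 \left(-8\right)\right) = - 25 \left(-2 - 16\right) = \left(-25\right) \left(-18\right) = 450$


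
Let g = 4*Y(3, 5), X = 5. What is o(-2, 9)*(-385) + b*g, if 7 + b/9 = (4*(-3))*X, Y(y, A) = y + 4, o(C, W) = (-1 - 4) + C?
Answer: -14189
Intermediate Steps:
o(C, W) = -5 + C
Y(y, A) = 4 + y
g = 28 (g = 4*(4 + 3) = 4*7 = 28)
b = -603 (b = -63 + 9*((4*(-3))*5) = -63 + 9*(-12*5) = -63 + 9*(-60) = -63 - 540 = -603)
o(-2, 9)*(-385) + b*g = (-5 - 2)*(-385) - 603*28 = -7*(-385) - 16884 = 2695 - 16884 = -14189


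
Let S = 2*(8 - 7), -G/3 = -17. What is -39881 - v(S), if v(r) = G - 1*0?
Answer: -39932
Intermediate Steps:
G = 51 (G = -3*(-17) = 51)
S = 2 (S = 2*1 = 2)
v(r) = 51 (v(r) = 51 - 1*0 = 51 + 0 = 51)
-39881 - v(S) = -39881 - 1*51 = -39881 - 51 = -39932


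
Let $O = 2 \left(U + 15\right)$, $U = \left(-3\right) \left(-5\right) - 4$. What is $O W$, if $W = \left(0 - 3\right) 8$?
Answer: $-1248$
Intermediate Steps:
$U = 11$ ($U = 15 - 4 = 11$)
$O = 52$ ($O = 2 \left(11 + 15\right) = 2 \cdot 26 = 52$)
$W = -24$ ($W = \left(-3\right) 8 = -24$)
$O W = 52 \left(-24\right) = -1248$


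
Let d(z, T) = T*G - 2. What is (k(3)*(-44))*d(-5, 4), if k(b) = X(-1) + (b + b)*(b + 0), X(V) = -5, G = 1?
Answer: -1144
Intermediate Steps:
d(z, T) = -2 + T (d(z, T) = T*1 - 2 = T - 2 = -2 + T)
k(b) = -5 + 2*b**2 (k(b) = -5 + (b + b)*(b + 0) = -5 + (2*b)*b = -5 + 2*b**2)
(k(3)*(-44))*d(-5, 4) = ((-5 + 2*3**2)*(-44))*(-2 + 4) = ((-5 + 2*9)*(-44))*2 = ((-5 + 18)*(-44))*2 = (13*(-44))*2 = -572*2 = -1144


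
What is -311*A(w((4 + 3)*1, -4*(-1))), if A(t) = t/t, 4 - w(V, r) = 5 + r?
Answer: -311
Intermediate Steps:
w(V, r) = -1 - r (w(V, r) = 4 - (5 + r) = 4 + (-5 - r) = -1 - r)
A(t) = 1
-311*A(w((4 + 3)*1, -4*(-1))) = -311*1 = -311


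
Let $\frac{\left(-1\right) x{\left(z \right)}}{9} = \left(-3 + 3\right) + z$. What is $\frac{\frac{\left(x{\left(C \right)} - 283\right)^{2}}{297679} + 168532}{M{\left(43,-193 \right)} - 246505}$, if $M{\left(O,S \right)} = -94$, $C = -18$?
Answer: $- \frac{50168451869}{73407343721} \approx -0.68343$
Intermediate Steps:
$x{\left(z \right)} = - 9 z$ ($x{\left(z \right)} = - 9 \left(\left(-3 + 3\right) + z\right) = - 9 \left(0 + z\right) = - 9 z$)
$\frac{\frac{\left(x{\left(C \right)} - 283\right)^{2}}{297679} + 168532}{M{\left(43,-193 \right)} - 246505} = \frac{\frac{\left(\left(-9\right) \left(-18\right) - 283\right)^{2}}{297679} + 168532}{-94 - 246505} = \frac{\left(162 - 283\right)^{2} \cdot \frac{1}{297679} + 168532}{-246599} = \left(\left(-121\right)^{2} \cdot \frac{1}{297679} + 168532\right) \left(- \frac{1}{246599}\right) = \left(14641 \cdot \frac{1}{297679} + 168532\right) \left(- \frac{1}{246599}\right) = \left(\frac{14641}{297679} + 168532\right) \left(- \frac{1}{246599}\right) = \frac{50168451869}{297679} \left(- \frac{1}{246599}\right) = - \frac{50168451869}{73407343721}$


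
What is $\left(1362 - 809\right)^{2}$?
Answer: $305809$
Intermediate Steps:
$\left(1362 - 809\right)^{2} = 553^{2} = 305809$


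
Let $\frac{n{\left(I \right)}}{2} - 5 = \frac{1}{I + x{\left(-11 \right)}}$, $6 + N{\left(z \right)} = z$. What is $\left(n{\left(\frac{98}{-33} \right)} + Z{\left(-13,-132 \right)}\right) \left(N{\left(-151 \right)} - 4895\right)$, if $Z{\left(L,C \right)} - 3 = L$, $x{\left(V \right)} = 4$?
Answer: $- \frac{166716}{17} \approx -9806.8$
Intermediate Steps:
$N{\left(z \right)} = -6 + z$
$n{\left(I \right)} = 10 + \frac{2}{4 + I}$ ($n{\left(I \right)} = 10 + \frac{2}{I + 4} = 10 + \frac{2}{4 + I}$)
$Z{\left(L,C \right)} = 3 + L$
$\left(n{\left(\frac{98}{-33} \right)} + Z{\left(-13,-132 \right)}\right) \left(N{\left(-151 \right)} - 4895\right) = \left(\frac{2 \left(21 + 5 \frac{98}{-33}\right)}{4 + \frac{98}{-33}} + \left(3 - 13\right)\right) \left(\left(-6 - 151\right) - 4895\right) = \left(\frac{2 \left(21 + 5 \cdot 98 \left(- \frac{1}{33}\right)\right)}{4 + 98 \left(- \frac{1}{33}\right)} - 10\right) \left(-157 - 4895\right) = \left(\frac{2 \left(21 + 5 \left(- \frac{98}{33}\right)\right)}{4 - \frac{98}{33}} - 10\right) \left(-5052\right) = \left(\frac{2 \left(21 - \frac{490}{33}\right)}{\frac{34}{33}} - 10\right) \left(-5052\right) = \left(2 \cdot \frac{33}{34} \cdot \frac{203}{33} - 10\right) \left(-5052\right) = \left(\frac{203}{17} - 10\right) \left(-5052\right) = \frac{33}{17} \left(-5052\right) = - \frac{166716}{17}$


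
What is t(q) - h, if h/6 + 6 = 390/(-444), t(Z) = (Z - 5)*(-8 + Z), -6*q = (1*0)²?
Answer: 3007/37 ≈ 81.270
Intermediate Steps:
q = 0 (q = -(1*0)²/6 = -⅙*0² = -⅙*0 = 0)
t(Z) = (-8 + Z)*(-5 + Z) (t(Z) = (-5 + Z)*(-8 + Z) = (-8 + Z)*(-5 + Z))
h = -1527/37 (h = -36 + 6*(390/(-444)) = -36 + 6*(390*(-1/444)) = -36 + 6*(-65/74) = -36 - 195/37 = -1527/37 ≈ -41.270)
t(q) - h = (40 + 0² - 13*0) - 1*(-1527/37) = (40 + 0 + 0) + 1527/37 = 40 + 1527/37 = 3007/37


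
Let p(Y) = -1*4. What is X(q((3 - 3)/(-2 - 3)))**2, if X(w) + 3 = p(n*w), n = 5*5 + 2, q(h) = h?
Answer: 49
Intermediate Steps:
n = 27 (n = 25 + 2 = 27)
p(Y) = -4
X(w) = -7 (X(w) = -3 - 4 = -7)
X(q((3 - 3)/(-2 - 3)))**2 = (-7)**2 = 49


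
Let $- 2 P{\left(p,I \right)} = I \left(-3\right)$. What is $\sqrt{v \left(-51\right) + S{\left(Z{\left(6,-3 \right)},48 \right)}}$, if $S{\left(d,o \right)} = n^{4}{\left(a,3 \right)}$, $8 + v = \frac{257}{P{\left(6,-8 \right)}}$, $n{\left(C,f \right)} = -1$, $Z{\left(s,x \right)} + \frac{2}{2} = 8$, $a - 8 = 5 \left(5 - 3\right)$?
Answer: $\frac{\sqrt{6005}}{2} \approx 38.746$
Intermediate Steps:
$a = 18$ ($a = 8 + 5 \left(5 - 3\right) = 8 + 5 \cdot 2 = 8 + 10 = 18$)
$Z{\left(s,x \right)} = 7$ ($Z{\left(s,x \right)} = -1 + 8 = 7$)
$P{\left(p,I \right)} = \frac{3 I}{2}$ ($P{\left(p,I \right)} = - \frac{I \left(-3\right)}{2} = - \frac{\left(-3\right) I}{2} = \frac{3 I}{2}$)
$v = - \frac{353}{12}$ ($v = -8 + \frac{257}{\frac{3}{2} \left(-8\right)} = -8 + \frac{257}{-12} = -8 + 257 \left(- \frac{1}{12}\right) = -8 - \frac{257}{12} = - \frac{353}{12} \approx -29.417$)
$S{\left(d,o \right)} = 1$ ($S{\left(d,o \right)} = \left(-1\right)^{4} = 1$)
$\sqrt{v \left(-51\right) + S{\left(Z{\left(6,-3 \right)},48 \right)}} = \sqrt{\left(- \frac{353}{12}\right) \left(-51\right) + 1} = \sqrt{\frac{6001}{4} + 1} = \sqrt{\frac{6005}{4}} = \frac{\sqrt{6005}}{2}$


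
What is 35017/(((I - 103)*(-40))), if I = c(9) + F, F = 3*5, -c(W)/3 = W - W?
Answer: 35017/3520 ≈ 9.9480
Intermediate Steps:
c(W) = 0 (c(W) = -3*(W - W) = -3*0 = 0)
F = 15
I = 15 (I = 0 + 15 = 15)
35017/(((I - 103)*(-40))) = 35017/(((15 - 103)*(-40))) = 35017/((-88*(-40))) = 35017/3520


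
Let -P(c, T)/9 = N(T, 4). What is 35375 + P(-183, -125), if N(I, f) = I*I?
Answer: -105250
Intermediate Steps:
N(I, f) = I²
P(c, T) = -9*T²
35375 + P(-183, -125) = 35375 - 9*(-125)² = 35375 - 9*15625 = 35375 - 140625 = -105250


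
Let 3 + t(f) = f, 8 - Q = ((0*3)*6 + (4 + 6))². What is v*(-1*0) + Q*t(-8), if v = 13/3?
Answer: 1012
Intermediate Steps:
Q = -92 (Q = 8 - ((0*3)*6 + (4 + 6))² = 8 - (0*6 + 10)² = 8 - (0 + 10)² = 8 - 1*10² = 8 - 1*100 = 8 - 100 = -92)
t(f) = -3 + f
v = 13/3 (v = 13*(⅓) = 13/3 ≈ 4.3333)
v*(-1*0) + Q*t(-8) = 13*(-1*0)/3 - 92*(-3 - 8) = (13/3)*0 - 92*(-11) = 0 + 1012 = 1012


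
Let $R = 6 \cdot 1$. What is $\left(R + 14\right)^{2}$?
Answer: $400$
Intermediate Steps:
$R = 6$
$\left(R + 14\right)^{2} = \left(6 + 14\right)^{2} = 20^{2} = 400$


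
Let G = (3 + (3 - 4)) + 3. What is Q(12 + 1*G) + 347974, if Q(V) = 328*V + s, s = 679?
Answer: 354229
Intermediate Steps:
G = 5 (G = (3 - 1) + 3 = 2 + 3 = 5)
Q(V) = 679 + 328*V (Q(V) = 328*V + 679 = 679 + 328*V)
Q(12 + 1*G) + 347974 = (679 + 328*(12 + 1*5)) + 347974 = (679 + 328*(12 + 5)) + 347974 = (679 + 328*17) + 347974 = (679 + 5576) + 347974 = 6255 + 347974 = 354229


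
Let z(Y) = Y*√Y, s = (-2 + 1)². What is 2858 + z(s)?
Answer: 2859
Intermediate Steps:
s = 1 (s = (-1)² = 1)
z(Y) = Y^(3/2)
2858 + z(s) = 2858 + 1^(3/2) = 2858 + 1 = 2859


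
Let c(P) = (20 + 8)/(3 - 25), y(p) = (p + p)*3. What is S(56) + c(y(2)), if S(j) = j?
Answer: 602/11 ≈ 54.727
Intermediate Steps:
y(p) = 6*p (y(p) = (2*p)*3 = 6*p)
c(P) = -14/11 (c(P) = 28/(-22) = 28*(-1/22) = -14/11)
S(56) + c(y(2)) = 56 - 14/11 = 602/11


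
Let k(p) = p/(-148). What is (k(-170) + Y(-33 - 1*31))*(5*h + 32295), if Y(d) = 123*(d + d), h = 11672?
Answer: -105610446005/74 ≈ -1.4272e+9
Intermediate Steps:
k(p) = -p/148 (k(p) = p*(-1/148) = -p/148)
Y(d) = 246*d (Y(d) = 123*(2*d) = 246*d)
(k(-170) + Y(-33 - 1*31))*(5*h + 32295) = (-1/148*(-170) + 246*(-33 - 1*31))*(5*11672 + 32295) = (85/74 + 246*(-33 - 31))*(58360 + 32295) = (85/74 + 246*(-64))*90655 = (85/74 - 15744)*90655 = -1164971/74*90655 = -105610446005/74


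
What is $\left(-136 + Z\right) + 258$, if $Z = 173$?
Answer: $295$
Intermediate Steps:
$\left(-136 + Z\right) + 258 = \left(-136 + 173\right) + 258 = 37 + 258 = 295$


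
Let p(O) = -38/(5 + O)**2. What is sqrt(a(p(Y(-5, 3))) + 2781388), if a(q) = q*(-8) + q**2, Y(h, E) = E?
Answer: sqrt(2848146537)/32 ≈ 1667.8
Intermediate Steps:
p(O) = -38/(5 + O)**2
a(q) = q**2 - 8*q (a(q) = -8*q + q**2 = q**2 - 8*q)
sqrt(a(p(Y(-5, 3))) + 2781388) = sqrt((-38/(5 + 3)**2)*(-8 - 38/(5 + 3)**2) + 2781388) = sqrt((-38/8**2)*(-8 - 38/8**2) + 2781388) = sqrt((-38*1/64)*(-8 - 38*1/64) + 2781388) = sqrt(-19*(-8 - 19/32)/32 + 2781388) = sqrt(-19/32*(-275/32) + 2781388) = sqrt(5225/1024 + 2781388) = sqrt(2848146537/1024) = sqrt(2848146537)/32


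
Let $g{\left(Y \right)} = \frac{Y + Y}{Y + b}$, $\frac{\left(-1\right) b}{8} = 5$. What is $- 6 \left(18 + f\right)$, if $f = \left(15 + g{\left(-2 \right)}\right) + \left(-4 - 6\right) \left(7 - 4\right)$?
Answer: $- \frac{130}{7} \approx -18.571$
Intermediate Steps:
$b = -40$ ($b = \left(-8\right) 5 = -40$)
$g{\left(Y \right)} = \frac{2 Y}{-40 + Y}$ ($g{\left(Y \right)} = \frac{Y + Y}{Y - 40} = \frac{2 Y}{-40 + Y}$)
$f = - \frac{313}{21}$ ($f = \left(15 + 2 \left(-2\right) \frac{1}{-40 - 2}\right) + \left(-4 - 6\right) \left(7 - 4\right) = \left(15 + 2 \left(-2\right) \frac{1}{-42}\right) - 30 = \left(15 + 2 \left(-2\right) \left(- \frac{1}{42}\right)\right) - 30 = \left(15 + \frac{2}{21}\right) - 30 = \frac{317}{21} - 30 = - \frac{313}{21} \approx -14.905$)
$- 6 \left(18 + f\right) = - 6 \left(18 - \frac{313}{21}\right) = \left(-6\right) \frac{65}{21} = - \frac{130}{7}$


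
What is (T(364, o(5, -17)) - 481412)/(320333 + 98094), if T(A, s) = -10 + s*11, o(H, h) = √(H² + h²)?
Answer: -481422/418427 + 11*√314/418427 ≈ -1.1501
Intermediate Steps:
T(A, s) = -10 + 11*s
(T(364, o(5, -17)) - 481412)/(320333 + 98094) = ((-10 + 11*√(5² + (-17)²)) - 481412)/(320333 + 98094) = ((-10 + 11*√(25 + 289)) - 481412)/418427 = ((-10 + 11*√314) - 481412)*(1/418427) = (-481422 + 11*√314)*(1/418427) = -481422/418427 + 11*√314/418427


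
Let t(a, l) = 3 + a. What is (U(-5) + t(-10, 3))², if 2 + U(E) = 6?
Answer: 9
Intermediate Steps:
U(E) = 4 (U(E) = -2 + 6 = 4)
(U(-5) + t(-10, 3))² = (4 + (3 - 10))² = (4 - 7)² = (-3)² = 9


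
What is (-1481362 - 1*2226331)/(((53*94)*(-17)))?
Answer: 3707693/84694 ≈ 43.778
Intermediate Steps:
(-1481362 - 1*2226331)/(((53*94)*(-17))) = (-1481362 - 2226331)/((4982*(-17))) = -3707693/(-84694) = -3707693*(-1/84694) = 3707693/84694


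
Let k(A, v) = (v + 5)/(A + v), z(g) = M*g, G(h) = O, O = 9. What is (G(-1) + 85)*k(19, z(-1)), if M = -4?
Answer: 846/23 ≈ 36.783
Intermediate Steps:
G(h) = 9
z(g) = -4*g
k(A, v) = (5 + v)/(A + v)
(G(-1) + 85)*k(19, z(-1)) = (9 + 85)*((5 - 4*(-1))/(19 - 4*(-1))) = 94*((5 + 4)/(19 + 4)) = 94*(9/23) = 846/23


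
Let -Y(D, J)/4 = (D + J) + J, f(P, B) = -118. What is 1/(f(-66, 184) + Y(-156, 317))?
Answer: -1/2030 ≈ -0.00049261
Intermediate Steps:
Y(D, J) = -8*J - 4*D (Y(D, J) = -4*((D + J) + J) = -4*(D + 2*J) = -8*J - 4*D)
1/(f(-66, 184) + Y(-156, 317)) = 1/(-118 + (-8*317 - 4*(-156))) = 1/(-118 + (-2536 + 624)) = 1/(-118 - 1912) = 1/(-2030) = -1/2030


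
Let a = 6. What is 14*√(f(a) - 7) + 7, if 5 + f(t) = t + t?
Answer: 7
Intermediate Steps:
f(t) = -5 + 2*t (f(t) = -5 + (t + t) = -5 + 2*t)
14*√(f(a) - 7) + 7 = 14*√((-5 + 2*6) - 7) + 7 = 14*√((-5 + 12) - 7) + 7 = 14*√(7 - 7) + 7 = 14*√0 + 7 = 14*0 + 7 = 0 + 7 = 7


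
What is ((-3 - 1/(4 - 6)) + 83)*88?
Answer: 7084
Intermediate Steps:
((-3 - 1/(4 - 6)) + 83)*88 = ((-3 - 1/(-2)) + 83)*88 = ((-3 - 1*(-½)) + 83)*88 = ((-3 + ½) + 83)*88 = (-5/2 + 83)*88 = (161/2)*88 = 7084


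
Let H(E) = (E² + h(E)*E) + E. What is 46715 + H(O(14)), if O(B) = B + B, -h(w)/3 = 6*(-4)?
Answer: 49543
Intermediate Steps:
h(w) = 72 (h(w) = -18*(-4) = -3*(-24) = 72)
O(B) = 2*B
H(E) = E² + 73*E (H(E) = (E² + 72*E) + E = E² + 73*E)
46715 + H(O(14)) = 46715 + (2*14)*(73 + 2*14) = 46715 + 28*(73 + 28) = 46715 + 28*101 = 46715 + 2828 = 49543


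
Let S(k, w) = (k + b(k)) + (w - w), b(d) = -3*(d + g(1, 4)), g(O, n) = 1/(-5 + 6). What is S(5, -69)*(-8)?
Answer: 104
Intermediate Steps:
g(O, n) = 1 (g(O, n) = 1/1 = 1)
b(d) = -3 - 3*d (b(d) = -3*(d + 1) = -3*(1 + d) = -3 - 3*d)
S(k, w) = -3 - 2*k (S(k, w) = (k + (-3 - 3*k)) + (w - w) = (-3 - 2*k) + 0 = -3 - 2*k)
S(5, -69)*(-8) = (-3 - 2*5)*(-8) = (-3 - 10)*(-8) = -13*(-8) = 104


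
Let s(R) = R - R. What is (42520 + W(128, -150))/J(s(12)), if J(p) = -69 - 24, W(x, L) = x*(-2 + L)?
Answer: -248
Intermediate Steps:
s(R) = 0
J(p) = -93
(42520 + W(128, -150))/J(s(12)) = (42520 + 128*(-2 - 150))/(-93) = (42520 + 128*(-152))*(-1/93) = (42520 - 19456)*(-1/93) = 23064*(-1/93) = -248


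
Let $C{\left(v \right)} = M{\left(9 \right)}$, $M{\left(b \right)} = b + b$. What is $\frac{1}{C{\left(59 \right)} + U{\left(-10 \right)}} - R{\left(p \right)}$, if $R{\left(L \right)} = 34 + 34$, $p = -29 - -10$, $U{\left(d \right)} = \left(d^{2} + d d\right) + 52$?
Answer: $- \frac{18359}{270} \approx -67.996$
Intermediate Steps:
$U{\left(d \right)} = 52 + 2 d^{2}$ ($U{\left(d \right)} = \left(d^{2} + d^{2}\right) + 52 = 2 d^{2} + 52 = 52 + 2 d^{2}$)
$M{\left(b \right)} = 2 b$
$C{\left(v \right)} = 18$ ($C{\left(v \right)} = 2 \cdot 9 = 18$)
$p = -19$ ($p = -29 + 10 = -19$)
$R{\left(L \right)} = 68$
$\frac{1}{C{\left(59 \right)} + U{\left(-10 \right)}} - R{\left(p \right)} = \frac{1}{18 + \left(52 + 2 \left(-10\right)^{2}\right)} - 68 = \frac{1}{18 + \left(52 + 2 \cdot 100\right)} - 68 = \frac{1}{18 + \left(52 + 200\right)} - 68 = \frac{1}{18 + 252} - 68 = \frac{1}{270} - 68 = - \frac{18359}{270}$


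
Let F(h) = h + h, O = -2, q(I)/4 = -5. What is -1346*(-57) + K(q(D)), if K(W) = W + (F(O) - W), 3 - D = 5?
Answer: 76718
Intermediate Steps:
D = -2 (D = 3 - 1*5 = 3 - 5 = -2)
q(I) = -20 (q(I) = 4*(-5) = -20)
F(h) = 2*h
K(W) = -4 (K(W) = W + (2*(-2) - W) = W + (-4 - W) = -4)
-1346*(-57) + K(q(D)) = -1346*(-57) - 4 = 76722 - 4 = 76718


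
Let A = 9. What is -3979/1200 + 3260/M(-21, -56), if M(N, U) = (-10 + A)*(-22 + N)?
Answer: 3740903/51600 ≈ 72.498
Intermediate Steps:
M(N, U) = 22 - N (M(N, U) = (-10 + 9)*(-22 + N) = -(-22 + N) = 22 - N)
-3979/1200 + 3260/M(-21, -56) = -3979/1200 + 3260/(22 - 1*(-21)) = -3979*1/1200 + 3260/(22 + 21) = -3979/1200 + 3260/43 = 3740903/51600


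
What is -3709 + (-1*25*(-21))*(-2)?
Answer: -4759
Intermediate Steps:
-3709 + (-1*25*(-21))*(-2) = -3709 - 25*(-21)*(-2) = -3709 + 525*(-2) = -3709 - 1050 = -4759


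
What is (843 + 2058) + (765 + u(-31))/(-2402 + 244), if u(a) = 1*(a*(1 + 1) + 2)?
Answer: 6259653/2158 ≈ 2900.7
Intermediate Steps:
u(a) = 2 + 2*a (u(a) = 1*(a*2 + 2) = 1*(2*a + 2) = 1*(2 + 2*a) = 2 + 2*a)
(843 + 2058) + (765 + u(-31))/(-2402 + 244) = (843 + 2058) + (765 + (2 + 2*(-31)))/(-2402 + 244) = 2901 + (765 + (2 - 62))/(-2158) = 2901 + (765 - 60)*(-1/2158) = 2901 + 705*(-1/2158) = 2901 - 705/2158 = 6259653/2158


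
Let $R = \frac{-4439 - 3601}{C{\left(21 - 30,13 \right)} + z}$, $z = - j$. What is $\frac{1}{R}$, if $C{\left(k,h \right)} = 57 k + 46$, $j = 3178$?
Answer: $\frac{243}{536} \approx 0.45336$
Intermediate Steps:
$C{\left(k,h \right)} = 46 + 57 k$
$z = -3178$ ($z = \left(-1\right) 3178 = -3178$)
$R = \frac{536}{243}$ ($R = \frac{-4439 - 3601}{\left(46 + 57 \left(21 - 30\right)\right) - 3178} = - \frac{8040}{\left(46 + 57 \left(21 - 30\right)\right) - 3178} = - \frac{8040}{\left(46 + 57 \left(-9\right)\right) - 3178} = - \frac{8040}{\left(46 - 513\right) - 3178} = - \frac{8040}{-467 - 3178} = - \frac{8040}{-3645} = \left(-8040\right) \left(- \frac{1}{3645}\right) = \frac{536}{243} \approx 2.2058$)
$\frac{1}{R} = \frac{1}{\frac{536}{243}} = \frac{243}{536}$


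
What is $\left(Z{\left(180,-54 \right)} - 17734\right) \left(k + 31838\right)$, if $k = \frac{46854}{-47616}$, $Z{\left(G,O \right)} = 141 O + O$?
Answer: $- \frac{3209016357859}{3968} \approx -8.0872 \cdot 10^{8}$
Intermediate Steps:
$Z{\left(G,O \right)} = 142 O$
$k = - \frac{7809}{7936}$ ($k = 46854 \left(- \frac{1}{47616}\right) = - \frac{7809}{7936} \approx -0.984$)
$\left(Z{\left(180,-54 \right)} - 17734\right) \left(k + 31838\right) = \left(142 \left(-54\right) - 17734\right) \left(- \frac{7809}{7936} + 31838\right) = \left(-7668 + \left(-21176 + 3442\right)\right) \frac{252658559}{7936} = \left(-7668 - 17734\right) \frac{252658559}{7936} = \left(-25402\right) \frac{252658559}{7936} = - \frac{3209016357859}{3968}$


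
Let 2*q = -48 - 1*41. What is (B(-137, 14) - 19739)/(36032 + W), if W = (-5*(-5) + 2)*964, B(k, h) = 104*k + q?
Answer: -2347/4280 ≈ -0.54836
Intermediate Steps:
q = -89/2 (q = (-48 - 1*41)/2 = (-48 - 41)/2 = (½)*(-89) = -89/2 ≈ -44.500)
B(k, h) = -89/2 + 104*k (B(k, h) = 104*k - 89/2 = -89/2 + 104*k)
W = 26028 (W = (25 + 2)*964 = 27*964 = 26028)
(B(-137, 14) - 19739)/(36032 + W) = ((-89/2 + 104*(-137)) - 19739)/(36032 + 26028) = ((-89/2 - 14248) - 19739)/62060 = (-28585/2 - 19739)*(1/62060) = -68063/2*1/62060 = -2347/4280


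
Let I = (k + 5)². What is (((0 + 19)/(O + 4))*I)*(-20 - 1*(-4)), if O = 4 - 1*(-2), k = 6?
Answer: -18392/5 ≈ -3678.4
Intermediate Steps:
O = 6 (O = 4 + 2 = 6)
I = 121 (I = (6 + 5)² = 11² = 121)
(((0 + 19)/(O + 4))*I)*(-20 - 1*(-4)) = (((0 + 19)/(6 + 4))*121)*(-20 - 1*(-4)) = ((19/10)*121)*(-20 + 4) = ((19*(⅒))*121)*(-16) = ((19/10)*121)*(-16) = (2299/10)*(-16) = -18392/5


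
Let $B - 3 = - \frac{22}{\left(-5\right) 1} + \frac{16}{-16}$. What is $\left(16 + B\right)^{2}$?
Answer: $\frac{12544}{25} \approx 501.76$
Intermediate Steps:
$B = \frac{32}{5}$ ($B = 3 + \left(- \frac{22}{\left(-5\right) 1} + \frac{16}{-16}\right) = 3 - \left(1 + \frac{22}{-5}\right) = 3 - - \frac{17}{5} = 3 + \left(\frac{22}{5} - 1\right) = 3 + \frac{17}{5} = \frac{32}{5} \approx 6.4$)
$\left(16 + B\right)^{2} = \left(16 + \frac{32}{5}\right)^{2} = \left(\frac{112}{5}\right)^{2} = \frac{12544}{25}$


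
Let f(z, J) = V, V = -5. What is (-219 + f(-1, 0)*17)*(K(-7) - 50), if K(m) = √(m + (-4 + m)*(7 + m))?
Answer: 15200 - 304*I*√7 ≈ 15200.0 - 804.31*I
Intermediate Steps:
f(z, J) = -5
(-219 + f(-1, 0)*17)*(K(-7) - 50) = (-219 - 5*17)*(√(-28 + (-7)² + 4*(-7)) - 50) = (-219 - 85)*(√(-28 + 49 - 28) - 50) = -304*(√(-7) - 50) = -304*(I*√7 - 50) = -304*(-50 + I*√7) = 15200 - 304*I*√7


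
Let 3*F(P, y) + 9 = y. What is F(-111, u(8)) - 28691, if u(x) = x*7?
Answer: -86026/3 ≈ -28675.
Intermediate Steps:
u(x) = 7*x
F(P, y) = -3 + y/3
F(-111, u(8)) - 28691 = (-3 + (7*8)/3) - 28691 = (-3 + (⅓)*56) - 28691 = (-3 + 56/3) - 28691 = 47/3 - 28691 = -86026/3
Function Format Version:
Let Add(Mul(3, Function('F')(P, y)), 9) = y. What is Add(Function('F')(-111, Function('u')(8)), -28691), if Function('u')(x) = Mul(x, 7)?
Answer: Rational(-86026, 3) ≈ -28675.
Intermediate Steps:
Function('u')(x) = Mul(7, x)
Function('F')(P, y) = Add(-3, Mul(Rational(1, 3), y))
Add(Function('F')(-111, Function('u')(8)), -28691) = Add(Add(-3, Mul(Rational(1, 3), Mul(7, 8))), -28691) = Add(Add(-3, Mul(Rational(1, 3), 56)), -28691) = Add(Add(-3, Rational(56, 3)), -28691) = Add(Rational(47, 3), -28691) = Rational(-86026, 3)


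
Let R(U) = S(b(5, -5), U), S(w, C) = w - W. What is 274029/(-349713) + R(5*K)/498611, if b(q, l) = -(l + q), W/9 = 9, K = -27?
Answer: -6507723832/8303368983 ≈ -0.78374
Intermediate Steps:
W = 81 (W = 9*9 = 81)
b(q, l) = -l - q
S(w, C) = -81 + w (S(w, C) = w - 1*81 = w - 81 = -81 + w)
R(U) = -81 (R(U) = -81 + (-1*(-5) - 1*5) = -81 + (5 - 5) = -81 + 0 = -81)
274029/(-349713) + R(5*K)/498611 = 274029/(-349713) - 81/498611 = 274029*(-1/349713) - 81*1/498611 = -13049/16653 - 81/498611 = -6507723832/8303368983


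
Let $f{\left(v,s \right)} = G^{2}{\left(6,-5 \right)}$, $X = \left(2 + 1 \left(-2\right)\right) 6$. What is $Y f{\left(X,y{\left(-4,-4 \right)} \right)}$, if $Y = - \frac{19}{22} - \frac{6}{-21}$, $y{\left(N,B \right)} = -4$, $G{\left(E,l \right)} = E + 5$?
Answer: $- \frac{979}{14} \approx -69.929$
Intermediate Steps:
$G{\left(E,l \right)} = 5 + E$
$X = 0$ ($X = \left(2 - 2\right) 6 = 0 \cdot 6 = 0$)
$f{\left(v,s \right)} = 121$ ($f{\left(v,s \right)} = \left(5 + 6\right)^{2} = 11^{2} = 121$)
$Y = - \frac{89}{154}$ ($Y = \left(-19\right) \frac{1}{22} - - \frac{2}{7} = - \frac{19}{22} + \frac{2}{7} = - \frac{89}{154} \approx -0.57792$)
$Y f{\left(X,y{\left(-4,-4 \right)} \right)} = \left(- \frac{89}{154}\right) 121 = - \frac{979}{14}$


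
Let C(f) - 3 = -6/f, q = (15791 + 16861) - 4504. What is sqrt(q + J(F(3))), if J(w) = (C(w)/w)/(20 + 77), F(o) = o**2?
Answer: sqrt(21452409129)/873 ≈ 167.77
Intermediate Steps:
q = 28148 (q = 32652 - 4504 = 28148)
C(f) = 3 - 6/f
J(w) = (3 - 6/w)/(97*w) (J(w) = ((3 - 6/w)/w)/(20 + 77) = ((3 - 6/w)/w)/97 = ((3 - 6/w)/w)*(1/97) = (3 - 6/w)/(97*w))
sqrt(q + J(F(3))) = sqrt(28148 + 3*(-2 + 3**2)/(97*(3**2)**2)) = sqrt(28148 + (3/97)*(-2 + 9)/9**2) = sqrt(28148 + (3/97)*(1/81)*7) = sqrt(28148 + 7/2619) = sqrt(73719619/2619) = sqrt(21452409129)/873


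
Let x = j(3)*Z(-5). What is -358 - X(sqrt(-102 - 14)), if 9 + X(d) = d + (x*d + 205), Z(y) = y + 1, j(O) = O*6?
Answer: -554 + 142*I*sqrt(29) ≈ -554.0 + 764.69*I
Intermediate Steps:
j(O) = 6*O
Z(y) = 1 + y
x = -72 (x = (6*3)*(1 - 5) = 18*(-4) = -72)
X(d) = 196 - 71*d (X(d) = -9 + (d + (-72*d + 205)) = -9 + (d + (205 - 72*d)) = -9 + (205 - 71*d) = 196 - 71*d)
-358 - X(sqrt(-102 - 14)) = -358 - (196 - 71*sqrt(-102 - 14)) = -358 - (196 - 142*I*sqrt(29)) = -358 + (-196 + 142*I*sqrt(29)) = -554 + 142*I*sqrt(29)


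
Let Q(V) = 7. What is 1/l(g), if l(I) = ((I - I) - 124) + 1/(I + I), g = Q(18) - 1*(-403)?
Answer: -820/101679 ≈ -0.0080646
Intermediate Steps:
g = 410 (g = 7 - 1*(-403) = 7 + 403 = 410)
l(I) = -124 + 1/(2*I) (l(I) = (0 - 124) + 1/(2*I) = -124 + 1/(2*I))
1/l(g) = 1/(-124 + (½)/410) = 1/(-124 + (½)*(1/410)) = 1/(-124 + 1/820) = 1/(-101679/820) = -820/101679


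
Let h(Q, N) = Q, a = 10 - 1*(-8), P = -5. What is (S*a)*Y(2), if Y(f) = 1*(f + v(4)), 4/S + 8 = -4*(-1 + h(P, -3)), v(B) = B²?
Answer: 81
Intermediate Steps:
a = 18 (a = 10 + 8 = 18)
S = ¼ (S = 4/(-8 - 4*(-1 - 5)) = 4/(-8 - 4*(-6)) = 4/(-8 + 24) = 4/16 = 4*(1/16) = ¼ ≈ 0.25000)
Y(f) = 16 + f (Y(f) = 1*(f + 4²) = 1*(f + 16) = 1*(16 + f) = 16 + f)
(S*a)*Y(2) = ((¼)*18)*(16 + 2) = (9/2)*18 = 81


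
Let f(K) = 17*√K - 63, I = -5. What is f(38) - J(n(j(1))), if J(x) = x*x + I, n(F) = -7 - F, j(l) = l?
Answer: -122 + 17*√38 ≈ -17.205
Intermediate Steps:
f(K) = -63 + 17*√K
J(x) = -5 + x² (J(x) = x*x - 5 = x² - 5 = -5 + x²)
f(38) - J(n(j(1))) = (-63 + 17*√38) - (-5 + (-7 - 1*1)²) = (-63 + 17*√38) - (-5 + (-7 - 1)²) = (-63 + 17*√38) - (-5 + (-8)²) = (-63 + 17*√38) - (-5 + 64) = (-63 + 17*√38) - 1*59 = (-63 + 17*√38) - 59 = -122 + 17*√38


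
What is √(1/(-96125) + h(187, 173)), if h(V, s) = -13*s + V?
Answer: I*√762116492595/19225 ≈ 45.409*I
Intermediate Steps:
h(V, s) = V - 13*s
√(1/(-96125) + h(187, 173)) = √(1/(-96125) + (187 - 13*173)) = √(-1/96125 + (187 - 2249)) = √(-1/96125 - 2062) = √(-198209751/96125) = I*√762116492595/19225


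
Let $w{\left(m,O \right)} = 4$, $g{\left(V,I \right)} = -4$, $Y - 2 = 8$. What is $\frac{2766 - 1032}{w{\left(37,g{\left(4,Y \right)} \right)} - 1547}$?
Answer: $- \frac{1734}{1543} \approx -1.1238$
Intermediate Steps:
$Y = 10$ ($Y = 2 + 8 = 10$)
$\frac{2766 - 1032}{w{\left(37,g{\left(4,Y \right)} \right)} - 1547} = \frac{2766 - 1032}{4 - 1547} = \frac{1734}{-1543} = 1734 \left(- \frac{1}{1543}\right) = - \frac{1734}{1543}$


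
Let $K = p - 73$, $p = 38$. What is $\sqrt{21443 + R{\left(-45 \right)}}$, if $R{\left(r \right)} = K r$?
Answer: $\sqrt{23018} \approx 151.72$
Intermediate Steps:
$K = -35$ ($K = 38 - 73 = -35$)
$R{\left(r \right)} = - 35 r$
$\sqrt{21443 + R{\left(-45 \right)}} = \sqrt{21443 - -1575} = \sqrt{21443 + 1575} = \sqrt{23018}$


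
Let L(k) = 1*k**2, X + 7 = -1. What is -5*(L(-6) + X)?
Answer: -140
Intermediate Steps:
X = -8 (X = -7 - 1 = -8)
L(k) = k**2
-5*(L(-6) + X) = -5*((-6)**2 - 8) = -5*(36 - 8) = -5*28 = -140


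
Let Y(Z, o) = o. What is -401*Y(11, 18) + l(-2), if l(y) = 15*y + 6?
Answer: -7242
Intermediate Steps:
l(y) = 6 + 15*y
-401*Y(11, 18) + l(-2) = -401*18 + (6 + 15*(-2)) = -7218 + (6 - 30) = -7218 - 24 = -7242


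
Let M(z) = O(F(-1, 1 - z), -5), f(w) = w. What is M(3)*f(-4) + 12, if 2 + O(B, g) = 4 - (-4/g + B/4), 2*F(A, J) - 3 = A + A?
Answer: 77/10 ≈ 7.7000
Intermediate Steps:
F(A, J) = 3/2 + A (F(A, J) = 3/2 + (A + A)/2 = 3/2 + (2*A)/2 = 3/2 + A)
O(B, g) = 2 + 4/g - B/4 (O(B, g) = -2 + (4 - (-4/g + B/4)) = -2 + (4 + (4/g - B/4)) = -2 + (4 + 4/g - B/4) = 2 + 4/g - B/4)
M(z) = 43/40 (M(z) = 2 + 4/(-5) - (3/2 - 1)/4 = 2 + 4*(-⅕) - ¼*½ = 2 - ⅘ - ⅛ = 43/40)
M(3)*f(-4) + 12 = (43/40)*(-4) + 12 = -43/10 + 12 = 77/10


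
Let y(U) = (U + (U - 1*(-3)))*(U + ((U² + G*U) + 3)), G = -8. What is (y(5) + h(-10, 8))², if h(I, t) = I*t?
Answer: 29241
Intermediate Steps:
y(U) = (3 + 2*U)*(3 + U² - 7*U) (y(U) = (U + (U - 1*(-3)))*(U + ((U² - 8*U) + 3)) = (U + (U + 3))*(U + (3 + U² - 8*U)) = (U + (3 + U))*(3 + U² - 7*U) = (3 + 2*U)*(3 + U² - 7*U))
(y(5) + h(-10, 8))² = ((9 - 15*5 - 11*5² + 2*5³) - 10*8)² = ((9 - 75 - 11*25 + 2*125) - 80)² = ((9 - 75 - 275 + 250) - 80)² = (-91 - 80)² = (-171)² = 29241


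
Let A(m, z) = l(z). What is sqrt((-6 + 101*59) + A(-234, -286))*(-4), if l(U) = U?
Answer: -4*sqrt(5667) ≈ -301.12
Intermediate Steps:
A(m, z) = z
sqrt((-6 + 101*59) + A(-234, -286))*(-4) = sqrt((-6 + 101*59) - 286)*(-4) = sqrt((-6 + 5959) - 286)*(-4) = sqrt(5953 - 286)*(-4) = sqrt(5667)*(-4) = -4*sqrt(5667)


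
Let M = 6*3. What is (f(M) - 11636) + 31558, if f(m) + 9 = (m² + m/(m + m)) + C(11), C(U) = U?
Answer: 40497/2 ≈ 20249.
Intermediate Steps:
M = 18
f(m) = 5/2 + m² (f(m) = -9 + ((m² + m/(m + m)) + 11) = -9 + ((m² + m/((2*m))) + 11) = -9 + ((m² + (1/(2*m))*m) + 11) = -9 + ((m² + ½) + 11) = -9 + ((½ + m²) + 11) = -9 + (23/2 + m²) = 5/2 + m²)
(f(M) - 11636) + 31558 = ((5/2 + 18²) - 11636) + 31558 = ((5/2 + 324) - 11636) + 31558 = (653/2 - 11636) + 31558 = -22619/2 + 31558 = 40497/2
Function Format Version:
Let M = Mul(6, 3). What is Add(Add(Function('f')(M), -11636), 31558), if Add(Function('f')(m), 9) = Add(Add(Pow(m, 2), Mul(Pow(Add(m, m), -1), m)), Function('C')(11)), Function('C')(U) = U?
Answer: Rational(40497, 2) ≈ 20249.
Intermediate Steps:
M = 18
Function('f')(m) = Add(Rational(5, 2), Pow(m, 2)) (Function('f')(m) = Add(-9, Add(Add(Pow(m, 2), Mul(Pow(Add(m, m), -1), m)), 11)) = Add(-9, Add(Add(Pow(m, 2), Mul(Pow(Mul(2, m), -1), m)), 11)) = Add(-9, Add(Add(Pow(m, 2), Mul(Mul(Rational(1, 2), Pow(m, -1)), m)), 11)) = Add(-9, Add(Add(Pow(m, 2), Rational(1, 2)), 11)) = Add(-9, Add(Add(Rational(1, 2), Pow(m, 2)), 11)) = Add(-9, Add(Rational(23, 2), Pow(m, 2))) = Add(Rational(5, 2), Pow(m, 2)))
Add(Add(Function('f')(M), -11636), 31558) = Add(Add(Add(Rational(5, 2), Pow(18, 2)), -11636), 31558) = Add(Add(Add(Rational(5, 2), 324), -11636), 31558) = Add(Add(Rational(653, 2), -11636), 31558) = Add(Rational(-22619, 2), 31558) = Rational(40497, 2)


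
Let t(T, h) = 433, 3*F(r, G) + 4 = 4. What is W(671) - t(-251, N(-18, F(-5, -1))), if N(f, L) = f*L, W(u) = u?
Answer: 238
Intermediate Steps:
F(r, G) = 0 (F(r, G) = -4/3 + (⅓)*4 = -4/3 + 4/3 = 0)
N(f, L) = L*f
W(671) - t(-251, N(-18, F(-5, -1))) = 671 - 1*433 = 671 - 433 = 238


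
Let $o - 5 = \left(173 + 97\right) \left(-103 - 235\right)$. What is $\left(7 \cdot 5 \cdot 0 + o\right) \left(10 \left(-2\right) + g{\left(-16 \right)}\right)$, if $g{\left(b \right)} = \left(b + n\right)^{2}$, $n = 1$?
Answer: $-18707275$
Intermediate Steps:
$g{\left(b \right)} = \left(1 + b\right)^{2}$ ($g{\left(b \right)} = \left(b + 1\right)^{2} = \left(1 + b\right)^{2}$)
$o = -91255$ ($o = 5 + \left(173 + 97\right) \left(-103 - 235\right) = 5 + 270 \left(-338\right) = 5 - 91260 = -91255$)
$\left(7 \cdot 5 \cdot 0 + o\right) \left(10 \left(-2\right) + g{\left(-16 \right)}\right) = \left(7 \cdot 5 \cdot 0 - 91255\right) \left(10 \left(-2\right) + \left(1 - 16\right)^{2}\right) = \left(35 \cdot 0 - 91255\right) \left(-20 + \left(-15\right)^{2}\right) = \left(0 - 91255\right) \left(-20 + 225\right) = \left(-91255\right) 205 = -18707275$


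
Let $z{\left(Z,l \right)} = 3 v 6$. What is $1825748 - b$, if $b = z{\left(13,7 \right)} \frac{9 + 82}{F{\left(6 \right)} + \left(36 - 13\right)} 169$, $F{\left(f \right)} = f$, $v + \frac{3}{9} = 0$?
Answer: $\frac{53038966}{29} \approx 1.8289 \cdot 10^{6}$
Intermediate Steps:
$v = - \frac{1}{3}$ ($v = - \frac{1}{3} + 0 = - \frac{1}{3} \approx -0.33333$)
$z{\left(Z,l \right)} = -6$ ($z{\left(Z,l \right)} = 3 \left(- \frac{1}{3}\right) 6 = \left(-1\right) 6 = -6$)
$b = - \frac{92274}{29}$ ($b = - 6 \frac{9 + 82}{6 + \left(36 - 13\right)} 169 = - 6 \frac{91}{6 + \left(36 - 13\right)} 169 = - 6 \frac{91}{6 + 23} \cdot 169 = - 6 \cdot \frac{91}{29} \cdot 169 = - 6 \cdot 91 \cdot \frac{1}{29} \cdot 169 = \left(-6\right) \frac{91}{29} \cdot 169 = \left(- \frac{546}{29}\right) 169 = - \frac{92274}{29} \approx -3181.9$)
$1825748 - b = 1825748 - - \frac{92274}{29} = 1825748 + \frac{92274}{29} = \frac{53038966}{29}$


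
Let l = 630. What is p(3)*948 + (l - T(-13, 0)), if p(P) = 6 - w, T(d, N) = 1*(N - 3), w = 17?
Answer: -9795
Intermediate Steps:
T(d, N) = -3 + N (T(d, N) = 1*(-3 + N) = -3 + N)
p(P) = -11 (p(P) = 6 - 1*17 = 6 - 17 = -11)
p(3)*948 + (l - T(-13, 0)) = -11*948 + (630 - (-3 + 0)) = -10428 + (630 - 1*(-3)) = -10428 + (630 + 3) = -10428 + 633 = -9795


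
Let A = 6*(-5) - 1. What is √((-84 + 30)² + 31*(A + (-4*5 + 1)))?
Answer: √1366 ≈ 36.959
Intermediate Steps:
A = -31 (A = -30 - 1 = -31)
√((-84 + 30)² + 31*(A + (-4*5 + 1))) = √((-84 + 30)² + 31*(-31 + (-4*5 + 1))) = √((-54)² + 31*(-31 + (-20 + 1))) = √(2916 + 31*(-31 - 19)) = √(2916 + 31*(-50)) = √(2916 - 1550) = √1366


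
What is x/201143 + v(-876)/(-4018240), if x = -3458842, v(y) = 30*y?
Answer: -347329281001/20206021208 ≈ -17.189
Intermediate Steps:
x/201143 + v(-876)/(-4018240) = -3458842/201143 + (30*(-876))/(-4018240) = -3458842*1/201143 - 26280*(-1/4018240) = -3458842/201143 + 657/100456 = -347329281001/20206021208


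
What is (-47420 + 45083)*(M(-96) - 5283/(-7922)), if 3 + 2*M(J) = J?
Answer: 452041236/3961 ≈ 1.1412e+5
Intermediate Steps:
M(J) = -3/2 + J/2
(-47420 + 45083)*(M(-96) - 5283/(-7922)) = (-47420 + 45083)*((-3/2 + (½)*(-96)) - 5283/(-7922)) = -2337*((-3/2 - 48) - 5283*(-1/7922)) = -2337*(-99/2 + 5283/7922) = -2337*(-193428/3961) = 452041236/3961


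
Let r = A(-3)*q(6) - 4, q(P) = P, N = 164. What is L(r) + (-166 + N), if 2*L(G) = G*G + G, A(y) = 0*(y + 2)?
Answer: 4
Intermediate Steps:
A(y) = 0 (A(y) = 0*(2 + y) = 0)
r = -4 (r = 0*6 - 4 = 0 - 4 = -4)
L(G) = G/2 + G**2/2 (L(G) = (G*G + G)/2 = (G**2 + G)/2 = (G + G**2)/2 = G/2 + G**2/2)
L(r) + (-166 + N) = (1/2)*(-4)*(1 - 4) + (-166 + 164) = (1/2)*(-4)*(-3) - 2 = 6 - 2 = 4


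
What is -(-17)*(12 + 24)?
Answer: 612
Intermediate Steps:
-(-17)*(12 + 24) = -(-17)*36 = -1*(-612) = 612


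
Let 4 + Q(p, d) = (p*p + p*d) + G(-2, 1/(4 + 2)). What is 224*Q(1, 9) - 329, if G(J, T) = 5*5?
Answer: 6615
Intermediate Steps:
G(J, T) = 25
Q(p, d) = 21 + p² + d*p (Q(p, d) = -4 + ((p*p + p*d) + 25) = -4 + ((p² + d*p) + 25) = -4 + (25 + p² + d*p) = 21 + p² + d*p)
224*Q(1, 9) - 329 = 224*(21 + 1² + 9*1) - 329 = 224*(21 + 1 + 9) - 329 = 224*31 - 329 = 6944 - 329 = 6615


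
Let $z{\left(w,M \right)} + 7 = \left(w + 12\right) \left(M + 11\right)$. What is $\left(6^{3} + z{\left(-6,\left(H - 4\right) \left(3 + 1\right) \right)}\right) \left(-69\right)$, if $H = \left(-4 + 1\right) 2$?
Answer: $-2415$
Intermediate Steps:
$H = -6$ ($H = \left(-3\right) 2 = -6$)
$z{\left(w,M \right)} = -7 + \left(11 + M\right) \left(12 + w\right)$ ($z{\left(w,M \right)} = -7 + \left(w + 12\right) \left(M + 11\right) = -7 + \left(12 + w\right) \left(11 + M\right) = -7 + \left(11 + M\right) \left(12 + w\right)$)
$\left(6^{3} + z{\left(-6,\left(H - 4\right) \left(3 + 1\right) \right)}\right) \left(-69\right) = \left(6^{3} + \left(125 + 11 \left(-6\right) + 12 \left(-6 - 4\right) \left(3 + 1\right) + \left(-6 - 4\right) \left(3 + 1\right) \left(-6\right)\right)\right) \left(-69\right) = \left(216 + \left(125 - 66 + 12 \left(\left(-10\right) 4\right) + \left(-10\right) 4 \left(-6\right)\right)\right) \left(-69\right) = \left(216 + \left(125 - 66 + 12 \left(-40\right) - -240\right)\right) \left(-69\right) = \left(216 + \left(125 - 66 - 480 + 240\right)\right) \left(-69\right) = \left(216 - 181\right) \left(-69\right) = 35 \left(-69\right) = -2415$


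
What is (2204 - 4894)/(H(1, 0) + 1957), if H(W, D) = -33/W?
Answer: -1345/962 ≈ -1.3981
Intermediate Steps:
(2204 - 4894)/(H(1, 0) + 1957) = (2204 - 4894)/(-33/1 + 1957) = -2690/(-33*1 + 1957) = -2690/(-33 + 1957) = -2690/1924 = -2690*1/1924 = -1345/962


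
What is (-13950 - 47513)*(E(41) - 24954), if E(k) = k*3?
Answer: 1526187753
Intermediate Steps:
E(k) = 3*k
(-13950 - 47513)*(E(41) - 24954) = (-13950 - 47513)*(3*41 - 24954) = -61463*(123 - 24954) = -61463*(-24831) = 1526187753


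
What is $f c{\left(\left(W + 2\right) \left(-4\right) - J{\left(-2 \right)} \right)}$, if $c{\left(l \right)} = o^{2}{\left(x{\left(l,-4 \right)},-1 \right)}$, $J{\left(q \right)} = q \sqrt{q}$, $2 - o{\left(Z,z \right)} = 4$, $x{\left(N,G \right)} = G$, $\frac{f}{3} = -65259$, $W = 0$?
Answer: $-783108$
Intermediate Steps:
$f = -195777$ ($f = 3 \left(-65259\right) = -195777$)
$o{\left(Z,z \right)} = -2$ ($o{\left(Z,z \right)} = 2 - 4 = -2$)
$J{\left(q \right)} = q^{\frac{3}{2}}$
$c{\left(l \right)} = 4$ ($c{\left(l \right)} = \left(-2\right)^{2} = 4$)
$f c{\left(\left(W + 2\right) \left(-4\right) - J{\left(-2 \right)} \right)} = \left(-195777\right) 4 = -783108$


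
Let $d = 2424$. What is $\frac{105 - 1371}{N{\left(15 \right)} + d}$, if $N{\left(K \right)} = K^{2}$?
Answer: $- \frac{422}{883} \approx -0.47792$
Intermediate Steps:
$\frac{105 - 1371}{N{\left(15 \right)} + d} = \frac{105 - 1371}{15^{2} + 2424} = - \frac{1266}{225 + 2424} = - \frac{1266}{2649} = \left(-1266\right) \frac{1}{2649} = - \frac{422}{883}$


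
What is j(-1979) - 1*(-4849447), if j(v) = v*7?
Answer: 4835594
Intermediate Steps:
j(v) = 7*v
j(-1979) - 1*(-4849447) = 7*(-1979) - 1*(-4849447) = -13853 + 4849447 = 4835594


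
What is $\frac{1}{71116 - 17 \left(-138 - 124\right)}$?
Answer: $\frac{1}{75570} \approx 1.3233 \cdot 10^{-5}$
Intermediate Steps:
$\frac{1}{71116 - 17 \left(-138 - 124\right)} = \frac{1}{71116 - -4454} = \frac{1}{71116 + 4454} = \frac{1}{75570}$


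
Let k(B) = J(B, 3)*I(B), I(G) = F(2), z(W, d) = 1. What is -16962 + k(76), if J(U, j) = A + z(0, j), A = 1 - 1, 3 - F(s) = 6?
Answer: -16965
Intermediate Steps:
F(s) = -3 (F(s) = 3 - 1*6 = 3 - 6 = -3)
I(G) = -3
A = 0
J(U, j) = 1 (J(U, j) = 0 + 1 = 1)
k(B) = -3 (k(B) = 1*(-3) = -3)
-16962 + k(76) = -16962 - 3 = -16965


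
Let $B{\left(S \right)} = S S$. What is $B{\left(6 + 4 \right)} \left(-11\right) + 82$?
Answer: $-1018$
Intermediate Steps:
$B{\left(S \right)} = S^{2}$
$B{\left(6 + 4 \right)} \left(-11\right) + 82 = \left(6 + 4\right)^{2} \left(-11\right) + 82 = 10^{2} \left(-11\right) + 82 = 100 \left(-11\right) + 82 = -1100 + 82 = -1018$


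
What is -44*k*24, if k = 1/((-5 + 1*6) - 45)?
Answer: 24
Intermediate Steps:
k = -1/44 (k = 1/((-5 + 6) - 45) = 1/(1 - 45) = 1/(-44) = -1/44 ≈ -0.022727)
-44*k*24 = -44*(-1/44)*24 = 1*24 = 24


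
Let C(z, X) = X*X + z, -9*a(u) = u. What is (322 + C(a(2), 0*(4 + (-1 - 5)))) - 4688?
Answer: -39296/9 ≈ -4366.2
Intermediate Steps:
a(u) = -u/9
C(z, X) = z + X² (C(z, X) = X² + z = z + X²)
(322 + C(a(2), 0*(4 + (-1 - 5)))) - 4688 = (322 + (-⅑*2 + (0*(4 + (-1 - 5)))²)) - 4688 = (322 + (-2/9 + (0*(4 - 6))²)) - 4688 = (322 + (-2/9 + (0*(-2))²)) - 4688 = (322 + (-2/9 + 0²)) - 4688 = (322 + (-2/9 + 0)) - 4688 = (322 - 2/9) - 4688 = 2896/9 - 4688 = -39296/9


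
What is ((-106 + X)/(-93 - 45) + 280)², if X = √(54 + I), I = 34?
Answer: (19373 - √22)²/4761 ≈ 78793.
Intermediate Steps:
X = 2*√22 (X = √(54 + 34) = √88 = 2*√22 ≈ 9.3808)
((-106 + X)/(-93 - 45) + 280)² = ((-106 + 2*√22)/(-93 - 45) + 280)² = ((-106 + 2*√22)/(-138) + 280)² = ((-106 + 2*√22)*(-1/138) + 280)² = ((53/69 - √22/69) + 280)² = (19373/69 - √22/69)²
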